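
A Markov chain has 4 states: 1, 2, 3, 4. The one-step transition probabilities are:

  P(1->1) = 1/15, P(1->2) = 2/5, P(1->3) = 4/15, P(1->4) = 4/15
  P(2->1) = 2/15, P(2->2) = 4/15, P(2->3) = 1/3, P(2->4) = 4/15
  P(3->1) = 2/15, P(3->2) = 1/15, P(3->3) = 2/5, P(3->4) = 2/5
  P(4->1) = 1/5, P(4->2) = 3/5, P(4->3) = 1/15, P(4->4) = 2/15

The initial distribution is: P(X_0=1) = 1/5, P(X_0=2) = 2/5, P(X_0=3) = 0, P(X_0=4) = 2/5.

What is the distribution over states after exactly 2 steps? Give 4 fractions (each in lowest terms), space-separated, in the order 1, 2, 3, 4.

Propagating the distribution step by step (d_{t+1} = d_t * P):
d_0 = (1=1/5, 2=2/5, 3=0, 4=2/5)
  d_1[1] = 1/5*1/15 + 2/5*2/15 + 0*2/15 + 2/5*1/5 = 11/75
  d_1[2] = 1/5*2/5 + 2/5*4/15 + 0*1/15 + 2/5*3/5 = 32/75
  d_1[3] = 1/5*4/15 + 2/5*1/3 + 0*2/5 + 2/5*1/15 = 16/75
  d_1[4] = 1/5*4/15 + 2/5*4/15 + 0*2/5 + 2/5*2/15 = 16/75
d_1 = (1=11/75, 2=32/75, 3=16/75, 4=16/75)
  d_2[1] = 11/75*1/15 + 32/75*2/15 + 16/75*2/15 + 16/75*1/5 = 31/225
  d_2[2] = 11/75*2/5 + 32/75*4/15 + 16/75*1/15 + 16/75*3/5 = 118/375
  d_2[3] = 11/75*4/15 + 32/75*1/3 + 16/75*2/5 + 16/75*1/15 = 316/1125
  d_2[4] = 11/75*4/15 + 32/75*4/15 + 16/75*2/5 + 16/75*2/15 = 4/15
d_2 = (1=31/225, 2=118/375, 3=316/1125, 4=4/15)

Answer: 31/225 118/375 316/1125 4/15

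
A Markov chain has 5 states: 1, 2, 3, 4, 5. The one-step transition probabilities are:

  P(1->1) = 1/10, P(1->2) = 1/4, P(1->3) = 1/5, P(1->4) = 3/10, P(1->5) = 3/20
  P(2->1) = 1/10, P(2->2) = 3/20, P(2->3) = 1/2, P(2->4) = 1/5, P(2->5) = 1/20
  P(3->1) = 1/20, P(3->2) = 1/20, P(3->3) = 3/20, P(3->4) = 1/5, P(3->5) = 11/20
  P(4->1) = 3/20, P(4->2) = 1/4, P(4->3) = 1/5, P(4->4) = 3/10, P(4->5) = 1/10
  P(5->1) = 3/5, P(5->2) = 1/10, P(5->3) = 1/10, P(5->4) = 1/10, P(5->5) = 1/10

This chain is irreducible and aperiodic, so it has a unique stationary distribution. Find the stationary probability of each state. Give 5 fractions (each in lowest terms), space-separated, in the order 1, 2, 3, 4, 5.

Answer: 21027/105065 3373/21013 22832/105065 23352/105065 20989/105065

Derivation:
The stationary distribution satisfies pi = pi * P, i.e.:
  pi_1 = 1/10*pi_1 + 1/10*pi_2 + 1/20*pi_3 + 3/20*pi_4 + 3/5*pi_5
  pi_2 = 1/4*pi_1 + 3/20*pi_2 + 1/20*pi_3 + 1/4*pi_4 + 1/10*pi_5
  pi_3 = 1/5*pi_1 + 1/2*pi_2 + 3/20*pi_3 + 1/5*pi_4 + 1/10*pi_5
  pi_4 = 3/10*pi_1 + 1/5*pi_2 + 1/5*pi_3 + 3/10*pi_4 + 1/10*pi_5
  pi_5 = 3/20*pi_1 + 1/20*pi_2 + 11/20*pi_3 + 1/10*pi_4 + 1/10*pi_5
with normalization: pi_1 + pi_2 + pi_3 + pi_4 + pi_5 = 1.

Using the first 4 balance equations plus normalization, the linear system A*pi = b is:
  [-9/10, 1/10, 1/20, 3/20, 3/5] . pi = 0
  [1/4, -17/20, 1/20, 1/4, 1/10] . pi = 0
  [1/5, 1/2, -17/20, 1/5, 1/10] . pi = 0
  [3/10, 1/5, 1/5, -7/10, 1/10] . pi = 0
  [1, 1, 1, 1, 1] . pi = 1

Solving yields:
  pi_1 = 21027/105065
  pi_2 = 3373/21013
  pi_3 = 22832/105065
  pi_4 = 23352/105065
  pi_5 = 20989/105065

Verification (pi * P):
  21027/105065*1/10 + 3373/21013*1/10 + 22832/105065*1/20 + 23352/105065*3/20 + 20989/105065*3/5 = 21027/105065 = pi_1  (ok)
  21027/105065*1/4 + 3373/21013*3/20 + 22832/105065*1/20 + 23352/105065*1/4 + 20989/105065*1/10 = 3373/21013 = pi_2  (ok)
  21027/105065*1/5 + 3373/21013*1/2 + 22832/105065*3/20 + 23352/105065*1/5 + 20989/105065*1/10 = 22832/105065 = pi_3  (ok)
  21027/105065*3/10 + 3373/21013*1/5 + 22832/105065*1/5 + 23352/105065*3/10 + 20989/105065*1/10 = 23352/105065 = pi_4  (ok)
  21027/105065*3/20 + 3373/21013*1/20 + 22832/105065*11/20 + 23352/105065*1/10 + 20989/105065*1/10 = 20989/105065 = pi_5  (ok)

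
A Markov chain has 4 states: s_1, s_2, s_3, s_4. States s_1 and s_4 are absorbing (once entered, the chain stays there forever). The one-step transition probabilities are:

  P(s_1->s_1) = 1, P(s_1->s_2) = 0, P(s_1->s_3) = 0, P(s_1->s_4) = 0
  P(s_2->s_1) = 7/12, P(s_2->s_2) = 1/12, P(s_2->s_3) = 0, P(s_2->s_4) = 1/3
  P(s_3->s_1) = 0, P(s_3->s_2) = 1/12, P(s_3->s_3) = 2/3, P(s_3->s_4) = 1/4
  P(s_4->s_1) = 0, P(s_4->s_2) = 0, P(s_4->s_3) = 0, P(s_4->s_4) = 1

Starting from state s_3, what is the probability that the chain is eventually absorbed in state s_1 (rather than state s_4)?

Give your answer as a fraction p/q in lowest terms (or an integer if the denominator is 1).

Answer: 7/44

Derivation:
Let a_i = P(absorbed in s_1 | start in state i).
Boundary conditions: a_s_1 = 1, a_s_4 = 0.
For each transient state i, a_i = sum_j P(i->j) * a_j:
  a_s_2 = 7/12*a_s_1 + 1/12*a_s_2 + 0*a_s_3 + 1/3*a_s_4
  a_s_3 = 0*a_s_1 + 1/12*a_s_2 + 2/3*a_s_3 + 1/4*a_s_4

Substituting a_s_1 = 1 and a_s_4 = 0, rearrange to (I - Q) a = r where r[i] = P(i -> s_1):
  [11/12, 0] . (a_s_2, a_s_3) = 7/12
  [-1/12, 1/3] . (a_s_2, a_s_3) = 0

Solving yields:
  a_s_2 = 7/11
  a_s_3 = 7/44

Starting state is s_3, so the absorption probability is a_s_3 = 7/44.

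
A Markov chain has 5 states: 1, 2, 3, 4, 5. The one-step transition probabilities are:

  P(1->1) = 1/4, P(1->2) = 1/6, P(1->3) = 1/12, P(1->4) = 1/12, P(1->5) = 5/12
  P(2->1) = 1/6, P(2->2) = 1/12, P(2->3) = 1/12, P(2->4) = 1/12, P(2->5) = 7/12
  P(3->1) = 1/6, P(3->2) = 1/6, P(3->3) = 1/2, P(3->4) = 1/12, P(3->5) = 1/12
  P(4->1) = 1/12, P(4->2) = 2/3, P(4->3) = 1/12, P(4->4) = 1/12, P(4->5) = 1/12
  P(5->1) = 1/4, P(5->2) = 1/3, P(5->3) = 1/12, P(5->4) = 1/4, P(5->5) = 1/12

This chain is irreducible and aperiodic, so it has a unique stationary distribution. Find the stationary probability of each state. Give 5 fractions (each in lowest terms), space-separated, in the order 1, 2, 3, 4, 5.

The stationary distribution satisfies pi = pi * P, i.e.:
  pi_1 = 1/4*pi_1 + 1/6*pi_2 + 1/6*pi_3 + 1/12*pi_4 + 1/4*pi_5
  pi_2 = 1/6*pi_1 + 1/12*pi_2 + 1/6*pi_3 + 2/3*pi_4 + 1/3*pi_5
  pi_3 = 1/12*pi_1 + 1/12*pi_2 + 1/2*pi_3 + 1/12*pi_4 + 1/12*pi_5
  pi_4 = 1/12*pi_1 + 1/12*pi_2 + 1/12*pi_3 + 1/12*pi_4 + 1/4*pi_5
  pi_5 = 5/12*pi_1 + 7/12*pi_2 + 1/12*pi_3 + 1/12*pi_4 + 1/12*pi_5
with normalization: pi_1 + pi_2 + pi_3 + pi_4 + pi_5 = 1.

Using the first 4 balance equations plus normalization, the linear system A*pi = b is:
  [-3/4, 1/6, 1/6, 1/12, 1/4] . pi = 0
  [1/6, -11/12, 1/6, 2/3, 1/3] . pi = 0
  [1/12, 1/12, -1/2, 1/12, 1/12] . pi = 0
  [1/12, 1/12, 1/12, -11/12, 1/4] . pi = 0
  [1, 1, 1, 1, 1] . pi = 1

Solving yields:
  pi_1 = 1727/8848
  pi_2 = 1133/4424
  pi_3 = 1/7
  pi_4 = 1145/8848
  pi_5 = 1223/4424

Verification (pi * P):
  1727/8848*1/4 + 1133/4424*1/6 + 1/7*1/6 + 1145/8848*1/12 + 1223/4424*1/4 = 1727/8848 = pi_1  (ok)
  1727/8848*1/6 + 1133/4424*1/12 + 1/7*1/6 + 1145/8848*2/3 + 1223/4424*1/3 = 1133/4424 = pi_2  (ok)
  1727/8848*1/12 + 1133/4424*1/12 + 1/7*1/2 + 1145/8848*1/12 + 1223/4424*1/12 = 1/7 = pi_3  (ok)
  1727/8848*1/12 + 1133/4424*1/12 + 1/7*1/12 + 1145/8848*1/12 + 1223/4424*1/4 = 1145/8848 = pi_4  (ok)
  1727/8848*5/12 + 1133/4424*7/12 + 1/7*1/12 + 1145/8848*1/12 + 1223/4424*1/12 = 1223/4424 = pi_5  (ok)

Answer: 1727/8848 1133/4424 1/7 1145/8848 1223/4424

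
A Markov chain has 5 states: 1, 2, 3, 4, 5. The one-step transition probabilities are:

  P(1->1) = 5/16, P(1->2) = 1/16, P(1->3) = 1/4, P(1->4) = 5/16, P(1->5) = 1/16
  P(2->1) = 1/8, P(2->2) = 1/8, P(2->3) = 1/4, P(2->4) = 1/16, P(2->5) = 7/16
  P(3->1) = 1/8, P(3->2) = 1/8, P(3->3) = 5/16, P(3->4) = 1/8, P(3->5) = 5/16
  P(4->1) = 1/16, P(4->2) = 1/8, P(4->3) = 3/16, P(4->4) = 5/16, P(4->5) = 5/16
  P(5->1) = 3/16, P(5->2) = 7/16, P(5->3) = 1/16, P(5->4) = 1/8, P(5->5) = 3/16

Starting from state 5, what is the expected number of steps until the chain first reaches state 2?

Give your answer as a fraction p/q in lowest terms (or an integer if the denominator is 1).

Answer: 36816/9619

Derivation:
Let h_i = expected steps to first reach 2 from state i.
Boundary: h_2 = 0.
First-step equations for the other states:
  h_1 = 1 + 5/16*h_1 + 1/16*h_2 + 1/4*h_3 + 5/16*h_4 + 1/16*h_5
  h_3 = 1 + 1/8*h_1 + 1/8*h_2 + 5/16*h_3 + 1/8*h_4 + 5/16*h_5
  h_4 = 1 + 1/16*h_1 + 1/8*h_2 + 3/16*h_3 + 5/16*h_4 + 5/16*h_5
  h_5 = 1 + 3/16*h_1 + 7/16*h_2 + 1/16*h_3 + 1/8*h_4 + 3/16*h_5

Substituting h_2 = 0 and rearranging gives the linear system (I - Q) h = 1:
  [11/16, -1/4, -5/16, -1/16] . (h_1, h_3, h_4, h_5) = 1
  [-1/8, 11/16, -1/8, -5/16] . (h_1, h_3, h_4, h_5) = 1
  [-1/16, -3/16, 11/16, -5/16] . (h_1, h_3, h_4, h_5) = 1
  [-3/16, -1/16, -1/8, 13/16] . (h_1, h_3, h_4, h_5) = 1

Solving yields:
  h_1 = 58272/9619
  h_3 = 50368/9619
  h_4 = 49760/9619
  h_5 = 36816/9619

Starting state is 5, so the expected hitting time is h_5 = 36816/9619.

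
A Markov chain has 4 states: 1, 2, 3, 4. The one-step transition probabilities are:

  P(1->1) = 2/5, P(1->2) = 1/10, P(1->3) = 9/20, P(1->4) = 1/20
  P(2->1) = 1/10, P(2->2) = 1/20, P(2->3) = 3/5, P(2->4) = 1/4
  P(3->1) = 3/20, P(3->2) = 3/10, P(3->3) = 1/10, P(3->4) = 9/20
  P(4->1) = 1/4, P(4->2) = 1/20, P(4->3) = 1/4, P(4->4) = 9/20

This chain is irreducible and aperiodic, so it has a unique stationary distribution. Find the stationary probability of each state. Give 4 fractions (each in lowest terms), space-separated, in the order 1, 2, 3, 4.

Answer: 1767/7528 1029/7528 2257/7528 2475/7528

Derivation:
The stationary distribution satisfies pi = pi * P, i.e.:
  pi_1 = 2/5*pi_1 + 1/10*pi_2 + 3/20*pi_3 + 1/4*pi_4
  pi_2 = 1/10*pi_1 + 1/20*pi_2 + 3/10*pi_3 + 1/20*pi_4
  pi_3 = 9/20*pi_1 + 3/5*pi_2 + 1/10*pi_3 + 1/4*pi_4
  pi_4 = 1/20*pi_1 + 1/4*pi_2 + 9/20*pi_3 + 9/20*pi_4
with normalization: pi_1 + pi_2 + pi_3 + pi_4 = 1.

Using the first 3 balance equations plus normalization, the linear system A*pi = b is:
  [-3/5, 1/10, 3/20, 1/4] . pi = 0
  [1/10, -19/20, 3/10, 1/20] . pi = 0
  [9/20, 3/5, -9/10, 1/4] . pi = 0
  [1, 1, 1, 1] . pi = 1

Solving yields:
  pi_1 = 1767/7528
  pi_2 = 1029/7528
  pi_3 = 2257/7528
  pi_4 = 2475/7528

Verification (pi * P):
  1767/7528*2/5 + 1029/7528*1/10 + 2257/7528*3/20 + 2475/7528*1/4 = 1767/7528 = pi_1  (ok)
  1767/7528*1/10 + 1029/7528*1/20 + 2257/7528*3/10 + 2475/7528*1/20 = 1029/7528 = pi_2  (ok)
  1767/7528*9/20 + 1029/7528*3/5 + 2257/7528*1/10 + 2475/7528*1/4 = 2257/7528 = pi_3  (ok)
  1767/7528*1/20 + 1029/7528*1/4 + 2257/7528*9/20 + 2475/7528*9/20 = 2475/7528 = pi_4  (ok)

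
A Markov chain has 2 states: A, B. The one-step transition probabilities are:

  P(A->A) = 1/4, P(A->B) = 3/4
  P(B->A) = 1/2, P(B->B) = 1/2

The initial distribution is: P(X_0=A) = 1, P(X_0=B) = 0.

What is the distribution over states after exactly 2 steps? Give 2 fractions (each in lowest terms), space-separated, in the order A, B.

Answer: 7/16 9/16

Derivation:
Propagating the distribution step by step (d_{t+1} = d_t * P):
d_0 = (A=1, B=0)
  d_1[A] = 1*1/4 + 0*1/2 = 1/4
  d_1[B] = 1*3/4 + 0*1/2 = 3/4
d_1 = (A=1/4, B=3/4)
  d_2[A] = 1/4*1/4 + 3/4*1/2 = 7/16
  d_2[B] = 1/4*3/4 + 3/4*1/2 = 9/16
d_2 = (A=7/16, B=9/16)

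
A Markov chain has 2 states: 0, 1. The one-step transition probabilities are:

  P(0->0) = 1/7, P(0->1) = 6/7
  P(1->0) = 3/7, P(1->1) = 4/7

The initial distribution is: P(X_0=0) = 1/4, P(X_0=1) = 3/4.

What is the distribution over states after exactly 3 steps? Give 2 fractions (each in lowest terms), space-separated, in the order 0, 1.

Answer: 115/343 228/343

Derivation:
Propagating the distribution step by step (d_{t+1} = d_t * P):
d_0 = (0=1/4, 1=3/4)
  d_1[0] = 1/4*1/7 + 3/4*3/7 = 5/14
  d_1[1] = 1/4*6/7 + 3/4*4/7 = 9/14
d_1 = (0=5/14, 1=9/14)
  d_2[0] = 5/14*1/7 + 9/14*3/7 = 16/49
  d_2[1] = 5/14*6/7 + 9/14*4/7 = 33/49
d_2 = (0=16/49, 1=33/49)
  d_3[0] = 16/49*1/7 + 33/49*3/7 = 115/343
  d_3[1] = 16/49*6/7 + 33/49*4/7 = 228/343
d_3 = (0=115/343, 1=228/343)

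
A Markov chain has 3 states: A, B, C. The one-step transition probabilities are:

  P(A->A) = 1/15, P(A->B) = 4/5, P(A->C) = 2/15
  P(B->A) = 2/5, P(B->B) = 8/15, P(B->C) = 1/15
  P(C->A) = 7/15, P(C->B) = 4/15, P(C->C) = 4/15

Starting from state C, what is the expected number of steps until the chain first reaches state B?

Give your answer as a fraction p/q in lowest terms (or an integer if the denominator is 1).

Answer: 9/4

Derivation:
Let h_i = expected steps to first reach B from state i.
Boundary: h_B = 0.
First-step equations for the other states:
  h_A = 1 + 1/15*h_A + 4/5*h_B + 2/15*h_C
  h_C = 1 + 7/15*h_A + 4/15*h_B + 4/15*h_C

Substituting h_B = 0 and rearranging gives the linear system (I - Q) h = 1:
  [14/15, -2/15] . (h_A, h_C) = 1
  [-7/15, 11/15] . (h_A, h_C) = 1

Solving yields:
  h_A = 39/28
  h_C = 9/4

Starting state is C, so the expected hitting time is h_C = 9/4.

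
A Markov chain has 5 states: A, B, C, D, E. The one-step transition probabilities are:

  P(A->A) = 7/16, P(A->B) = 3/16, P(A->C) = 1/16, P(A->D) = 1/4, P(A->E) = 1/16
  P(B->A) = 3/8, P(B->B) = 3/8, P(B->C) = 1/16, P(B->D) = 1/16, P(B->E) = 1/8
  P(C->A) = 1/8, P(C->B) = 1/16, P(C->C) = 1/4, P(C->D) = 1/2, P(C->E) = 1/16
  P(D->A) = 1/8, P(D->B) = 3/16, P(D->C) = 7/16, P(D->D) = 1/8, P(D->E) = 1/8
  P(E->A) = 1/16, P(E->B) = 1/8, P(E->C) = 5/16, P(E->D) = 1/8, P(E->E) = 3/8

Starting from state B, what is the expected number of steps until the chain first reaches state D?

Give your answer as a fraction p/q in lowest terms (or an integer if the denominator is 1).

Answer: 18552/3391

Derivation:
Let h_i = expected steps to first reach D from state i.
Boundary: h_D = 0.
First-step equations for the other states:
  h_A = 1 + 7/16*h_A + 3/16*h_B + 1/16*h_C + 1/4*h_D + 1/16*h_E
  h_B = 1 + 3/8*h_A + 3/8*h_B + 1/16*h_C + 1/16*h_D + 1/8*h_E
  h_C = 1 + 1/8*h_A + 1/16*h_B + 1/4*h_C + 1/2*h_D + 1/16*h_E
  h_E = 1 + 1/16*h_A + 1/8*h_B + 5/16*h_C + 1/8*h_D + 3/8*h_E

Substituting h_D = 0 and rearranging gives the linear system (I - Q) h = 1:
  [9/16, -3/16, -1/16, -1/16] . (h_A, h_B, h_C, h_E) = 1
  [-3/8, 5/8, -1/16, -1/8] . (h_A, h_B, h_C, h_E) = 1
  [-1/8, -1/16, 3/4, -1/16] . (h_A, h_B, h_C, h_E) = 1
  [-1/16, -1/8, -5/16, 5/8] . (h_A, h_B, h_C, h_E) = 1

Solving yields:
  h_A = 15040/3391
  h_B = 18552/3391
  h_C = 9872/3391
  h_E = 15576/3391

Starting state is B, so the expected hitting time is h_B = 18552/3391.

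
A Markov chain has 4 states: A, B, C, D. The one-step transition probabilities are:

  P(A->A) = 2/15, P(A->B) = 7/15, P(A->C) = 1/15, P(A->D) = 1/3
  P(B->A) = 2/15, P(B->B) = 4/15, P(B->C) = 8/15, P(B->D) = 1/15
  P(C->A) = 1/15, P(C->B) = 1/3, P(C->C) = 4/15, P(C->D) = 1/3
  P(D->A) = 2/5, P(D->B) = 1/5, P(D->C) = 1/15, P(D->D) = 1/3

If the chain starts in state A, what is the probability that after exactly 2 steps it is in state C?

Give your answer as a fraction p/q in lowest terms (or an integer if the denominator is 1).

Computing P^2 by repeated multiplication:
P^1 =
  A: [2/15, 7/15, 1/15, 1/3]
  B: [2/15, 4/15, 8/15, 1/15]
  C: [1/15, 1/3, 4/15, 1/3]
  D: [2/5, 1/5, 1/15, 1/3]
P^2 =
  A: [49/225, 62/225, 67/225, 47/225]
  B: [26/225, 73/225, 67/225, 59/225]
  C: [46/225, 62/225, 62/225, 11/45]
  D: [49/225, 74/225, 13/75, 7/25]

(P^2)[A -> C] = 67/225

Answer: 67/225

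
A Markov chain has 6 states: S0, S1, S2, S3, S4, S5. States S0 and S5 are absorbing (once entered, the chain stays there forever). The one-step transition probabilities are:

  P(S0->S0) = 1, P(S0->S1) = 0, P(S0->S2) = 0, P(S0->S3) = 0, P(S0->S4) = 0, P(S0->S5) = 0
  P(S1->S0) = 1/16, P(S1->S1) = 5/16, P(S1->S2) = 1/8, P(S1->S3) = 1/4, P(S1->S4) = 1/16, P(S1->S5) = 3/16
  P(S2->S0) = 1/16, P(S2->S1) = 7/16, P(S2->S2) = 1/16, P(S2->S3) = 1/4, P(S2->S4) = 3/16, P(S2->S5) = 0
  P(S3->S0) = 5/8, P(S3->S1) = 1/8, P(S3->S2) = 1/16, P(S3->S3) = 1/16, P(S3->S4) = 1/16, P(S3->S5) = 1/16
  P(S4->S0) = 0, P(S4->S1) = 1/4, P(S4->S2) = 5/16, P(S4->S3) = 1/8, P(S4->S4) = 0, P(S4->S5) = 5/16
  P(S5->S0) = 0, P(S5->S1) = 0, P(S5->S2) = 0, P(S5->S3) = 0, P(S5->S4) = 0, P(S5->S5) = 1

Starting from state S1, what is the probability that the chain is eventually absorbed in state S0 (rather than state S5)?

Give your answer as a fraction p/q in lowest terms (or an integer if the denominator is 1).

Let a_i = P(absorbed in S0 | start in state i).
Boundary conditions: a_S0 = 1, a_S5 = 0.
For each transient state i, a_i = sum_j P(i->j) * a_j:
  a_S1 = 1/16*a_S0 + 5/16*a_S1 + 1/8*a_S2 + 1/4*a_S3 + 1/16*a_S4 + 3/16*a_S5
  a_S2 = 1/16*a_S0 + 7/16*a_S1 + 1/16*a_S2 + 1/4*a_S3 + 3/16*a_S4 + 0*a_S5
  a_S3 = 5/8*a_S0 + 1/8*a_S1 + 1/16*a_S2 + 1/16*a_S3 + 1/16*a_S4 + 1/16*a_S5
  a_S4 = 0*a_S0 + 1/4*a_S1 + 5/16*a_S2 + 1/8*a_S3 + 0*a_S4 + 5/16*a_S5

Substituting a_S0 = 1 and a_S5 = 0, rearrange to (I - Q) a = r where r[i] = P(i -> S0):
  [11/16, -1/8, -1/4, -1/16] . (a_S1, a_S2, a_S3, a_S4) = 1/16
  [-7/16, 15/16, -1/4, -3/16] . (a_S1, a_S2, a_S3, a_S4) = 1/16
  [-1/8, -1/16, 15/16, -1/16] . (a_S1, a_S2, a_S3, a_S4) = 5/8
  [-1/4, -5/16, -1/8, 1] . (a_S1, a_S2, a_S3, a_S4) = 0

Solving yields:
  a_S1 = 7396/13801
  a_S2 = 8526/13801
  a_S3 = 11149/13801
  a_S4 = 5907/13801

Starting state is S1, so the absorption probability is a_S1 = 7396/13801.

Answer: 7396/13801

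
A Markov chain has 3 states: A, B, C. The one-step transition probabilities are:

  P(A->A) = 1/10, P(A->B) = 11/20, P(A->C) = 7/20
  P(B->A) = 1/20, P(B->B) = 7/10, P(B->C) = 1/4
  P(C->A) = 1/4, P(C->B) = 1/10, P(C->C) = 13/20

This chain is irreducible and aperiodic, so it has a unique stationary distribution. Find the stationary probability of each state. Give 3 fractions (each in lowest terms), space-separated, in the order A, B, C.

The stationary distribution satisfies pi = pi * P, i.e.:
  pi_A = 1/10*pi_A + 1/20*pi_B + 1/4*pi_C
  pi_B = 11/20*pi_A + 7/10*pi_B + 1/10*pi_C
  pi_C = 7/20*pi_A + 1/4*pi_B + 13/20*pi_C
with normalization: pi_A + pi_B + pi_C = 1.

Using the first 2 balance equations plus normalization, the linear system A*pi = b is:
  [-9/10, 1/20, 1/4] . pi = 0
  [11/20, -3/10, 1/10] . pi = 0
  [1, 1, 1] . pi = 1

Solving yields:
  pi_A = 8/55
  pi_B = 91/220
  pi_C = 97/220

Verification (pi * P):
  8/55*1/10 + 91/220*1/20 + 97/220*1/4 = 8/55 = pi_A  (ok)
  8/55*11/20 + 91/220*7/10 + 97/220*1/10 = 91/220 = pi_B  (ok)
  8/55*7/20 + 91/220*1/4 + 97/220*13/20 = 97/220 = pi_C  (ok)

Answer: 8/55 91/220 97/220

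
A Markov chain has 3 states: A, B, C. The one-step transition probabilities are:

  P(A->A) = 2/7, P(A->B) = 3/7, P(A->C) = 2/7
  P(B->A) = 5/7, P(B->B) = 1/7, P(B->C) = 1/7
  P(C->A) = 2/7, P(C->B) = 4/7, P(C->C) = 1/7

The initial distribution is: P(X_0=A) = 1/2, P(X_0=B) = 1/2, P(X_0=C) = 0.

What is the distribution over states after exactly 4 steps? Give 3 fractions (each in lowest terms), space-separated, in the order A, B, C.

Answer: 2095/4802 857/2401 993/4802

Derivation:
Propagating the distribution step by step (d_{t+1} = d_t * P):
d_0 = (A=1/2, B=1/2, C=0)
  d_1[A] = 1/2*2/7 + 1/2*5/7 + 0*2/7 = 1/2
  d_1[B] = 1/2*3/7 + 1/2*1/7 + 0*4/7 = 2/7
  d_1[C] = 1/2*2/7 + 1/2*1/7 + 0*1/7 = 3/14
d_1 = (A=1/2, B=2/7, C=3/14)
  d_2[A] = 1/2*2/7 + 2/7*5/7 + 3/14*2/7 = 20/49
  d_2[B] = 1/2*3/7 + 2/7*1/7 + 3/14*4/7 = 37/98
  d_2[C] = 1/2*2/7 + 2/7*1/7 + 3/14*1/7 = 3/14
d_2 = (A=20/49, B=37/98, C=3/14)
  d_3[A] = 20/49*2/7 + 37/98*5/7 + 3/14*2/7 = 307/686
  d_3[B] = 20/49*3/7 + 37/98*1/7 + 3/14*4/7 = 241/686
  d_3[C] = 20/49*2/7 + 37/98*1/7 + 3/14*1/7 = 69/343
d_3 = (A=307/686, B=241/686, C=69/343)
  d_4[A] = 307/686*2/7 + 241/686*5/7 + 69/343*2/7 = 2095/4802
  d_4[B] = 307/686*3/7 + 241/686*1/7 + 69/343*4/7 = 857/2401
  d_4[C] = 307/686*2/7 + 241/686*1/7 + 69/343*1/7 = 993/4802
d_4 = (A=2095/4802, B=857/2401, C=993/4802)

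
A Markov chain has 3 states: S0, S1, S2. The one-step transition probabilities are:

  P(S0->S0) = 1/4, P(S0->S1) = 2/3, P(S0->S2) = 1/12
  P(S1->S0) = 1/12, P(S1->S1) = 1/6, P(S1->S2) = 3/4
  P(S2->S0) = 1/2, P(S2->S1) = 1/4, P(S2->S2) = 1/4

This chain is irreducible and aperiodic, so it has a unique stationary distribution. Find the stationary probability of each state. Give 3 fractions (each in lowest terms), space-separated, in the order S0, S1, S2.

Answer: 63/220 15/44 41/110

Derivation:
The stationary distribution satisfies pi = pi * P, i.e.:
  pi_S0 = 1/4*pi_S0 + 1/12*pi_S1 + 1/2*pi_S2
  pi_S1 = 2/3*pi_S0 + 1/6*pi_S1 + 1/4*pi_S2
  pi_S2 = 1/12*pi_S0 + 3/4*pi_S1 + 1/4*pi_S2
with normalization: pi_S0 + pi_S1 + pi_S2 = 1.

Using the first 2 balance equations plus normalization, the linear system A*pi = b is:
  [-3/4, 1/12, 1/2] . pi = 0
  [2/3, -5/6, 1/4] . pi = 0
  [1, 1, 1] . pi = 1

Solving yields:
  pi_S0 = 63/220
  pi_S1 = 15/44
  pi_S2 = 41/110

Verification (pi * P):
  63/220*1/4 + 15/44*1/12 + 41/110*1/2 = 63/220 = pi_S0  (ok)
  63/220*2/3 + 15/44*1/6 + 41/110*1/4 = 15/44 = pi_S1  (ok)
  63/220*1/12 + 15/44*3/4 + 41/110*1/4 = 41/110 = pi_S2  (ok)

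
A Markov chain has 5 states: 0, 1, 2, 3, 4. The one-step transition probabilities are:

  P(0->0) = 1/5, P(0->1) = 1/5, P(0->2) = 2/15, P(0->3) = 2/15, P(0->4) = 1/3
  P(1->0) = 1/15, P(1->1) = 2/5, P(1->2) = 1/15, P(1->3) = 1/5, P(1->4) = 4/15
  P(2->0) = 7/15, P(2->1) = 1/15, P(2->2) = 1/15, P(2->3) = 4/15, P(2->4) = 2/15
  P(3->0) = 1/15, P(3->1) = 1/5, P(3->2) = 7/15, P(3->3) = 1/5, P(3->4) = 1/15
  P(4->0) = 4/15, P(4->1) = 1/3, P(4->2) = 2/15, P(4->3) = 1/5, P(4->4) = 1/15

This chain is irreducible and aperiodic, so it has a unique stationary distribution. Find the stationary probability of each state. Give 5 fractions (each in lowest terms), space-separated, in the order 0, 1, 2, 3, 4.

Answer: 3287/16622 4183/16622 1423/8311 3295/16622 3011/16622

Derivation:
The stationary distribution satisfies pi = pi * P, i.e.:
  pi_0 = 1/5*pi_0 + 1/15*pi_1 + 7/15*pi_2 + 1/15*pi_3 + 4/15*pi_4
  pi_1 = 1/5*pi_0 + 2/5*pi_1 + 1/15*pi_2 + 1/5*pi_3 + 1/3*pi_4
  pi_2 = 2/15*pi_0 + 1/15*pi_1 + 1/15*pi_2 + 7/15*pi_3 + 2/15*pi_4
  pi_3 = 2/15*pi_0 + 1/5*pi_1 + 4/15*pi_2 + 1/5*pi_3 + 1/5*pi_4
  pi_4 = 1/3*pi_0 + 4/15*pi_1 + 2/15*pi_2 + 1/15*pi_3 + 1/15*pi_4
with normalization: pi_0 + pi_1 + pi_2 + pi_3 + pi_4 = 1.

Using the first 4 balance equations plus normalization, the linear system A*pi = b is:
  [-4/5, 1/15, 7/15, 1/15, 4/15] . pi = 0
  [1/5, -3/5, 1/15, 1/5, 1/3] . pi = 0
  [2/15, 1/15, -14/15, 7/15, 2/15] . pi = 0
  [2/15, 1/5, 4/15, -4/5, 1/5] . pi = 0
  [1, 1, 1, 1, 1] . pi = 1

Solving yields:
  pi_0 = 3287/16622
  pi_1 = 4183/16622
  pi_2 = 1423/8311
  pi_3 = 3295/16622
  pi_4 = 3011/16622

Verification (pi * P):
  3287/16622*1/5 + 4183/16622*1/15 + 1423/8311*7/15 + 3295/16622*1/15 + 3011/16622*4/15 = 3287/16622 = pi_0  (ok)
  3287/16622*1/5 + 4183/16622*2/5 + 1423/8311*1/15 + 3295/16622*1/5 + 3011/16622*1/3 = 4183/16622 = pi_1  (ok)
  3287/16622*2/15 + 4183/16622*1/15 + 1423/8311*1/15 + 3295/16622*7/15 + 3011/16622*2/15 = 1423/8311 = pi_2  (ok)
  3287/16622*2/15 + 4183/16622*1/5 + 1423/8311*4/15 + 3295/16622*1/5 + 3011/16622*1/5 = 3295/16622 = pi_3  (ok)
  3287/16622*1/3 + 4183/16622*4/15 + 1423/8311*2/15 + 3295/16622*1/15 + 3011/16622*1/15 = 3011/16622 = pi_4  (ok)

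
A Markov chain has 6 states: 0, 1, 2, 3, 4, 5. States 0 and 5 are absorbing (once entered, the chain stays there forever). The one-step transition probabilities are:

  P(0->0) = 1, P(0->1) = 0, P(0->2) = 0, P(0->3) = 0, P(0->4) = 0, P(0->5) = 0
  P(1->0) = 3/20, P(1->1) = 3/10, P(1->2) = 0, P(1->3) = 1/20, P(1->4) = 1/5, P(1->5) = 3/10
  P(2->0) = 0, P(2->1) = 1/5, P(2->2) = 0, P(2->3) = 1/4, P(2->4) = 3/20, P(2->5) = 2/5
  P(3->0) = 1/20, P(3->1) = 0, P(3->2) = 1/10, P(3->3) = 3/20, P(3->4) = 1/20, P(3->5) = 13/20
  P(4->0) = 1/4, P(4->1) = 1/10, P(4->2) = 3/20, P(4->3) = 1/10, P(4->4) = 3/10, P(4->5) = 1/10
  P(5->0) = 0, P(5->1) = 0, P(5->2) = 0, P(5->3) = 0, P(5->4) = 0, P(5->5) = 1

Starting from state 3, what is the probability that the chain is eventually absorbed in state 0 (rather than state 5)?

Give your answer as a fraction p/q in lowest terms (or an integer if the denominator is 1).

Answer: 277/2632

Derivation:
Let a_i = P(absorbed in 0 | start in state i).
Boundary conditions: a_0 = 1, a_5 = 0.
For each transient state i, a_i = sum_j P(i->j) * a_j:
  a_1 = 3/20*a_0 + 3/10*a_1 + 0*a_2 + 1/20*a_3 + 1/5*a_4 + 3/10*a_5
  a_2 = 0*a_0 + 1/5*a_1 + 0*a_2 + 1/4*a_3 + 3/20*a_4 + 2/5*a_5
  a_3 = 1/20*a_0 + 0*a_1 + 1/10*a_2 + 3/20*a_3 + 1/20*a_4 + 13/20*a_5
  a_4 = 1/4*a_0 + 1/10*a_1 + 3/20*a_2 + 1/10*a_3 + 3/10*a_4 + 1/10*a_5

Substituting a_0 = 1 and a_5 = 0, rearrange to (I - Q) a = r where r[i] = P(i -> 0):
  [7/10, 0, -1/20, -1/5] . (a_1, a_2, a_3, a_4) = 3/20
  [-1/5, 1, -1/4, -3/20] . (a_1, a_2, a_3, a_4) = 0
  [0, -1/10, 17/20, -1/20] . (a_1, a_2, a_3, a_4) = 1/20
  [-1/10, -3/20, -1/10, 7/10] . (a_1, a_2, a_3, a_4) = 1/4

Solving yields:
  a_1 = 20421/57904
  a_2 = 4793/28952
  a_3 = 277/2632
  a_4 = 13261/28952

Starting state is 3, so the absorption probability is a_3 = 277/2632.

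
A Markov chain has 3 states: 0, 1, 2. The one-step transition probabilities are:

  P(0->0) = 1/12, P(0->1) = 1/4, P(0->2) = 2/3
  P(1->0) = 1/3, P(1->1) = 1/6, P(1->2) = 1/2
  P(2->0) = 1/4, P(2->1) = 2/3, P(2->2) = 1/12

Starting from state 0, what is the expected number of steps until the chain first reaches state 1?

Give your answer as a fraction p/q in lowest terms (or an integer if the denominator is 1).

Answer: 228/97

Derivation:
Let h_i = expected steps to first reach 1 from state i.
Boundary: h_1 = 0.
First-step equations for the other states:
  h_0 = 1 + 1/12*h_0 + 1/4*h_1 + 2/3*h_2
  h_2 = 1 + 1/4*h_0 + 2/3*h_1 + 1/12*h_2

Substituting h_1 = 0 and rearranging gives the linear system (I - Q) h = 1:
  [11/12, -2/3] . (h_0, h_2) = 1
  [-1/4, 11/12] . (h_0, h_2) = 1

Solving yields:
  h_0 = 228/97
  h_2 = 168/97

Starting state is 0, so the expected hitting time is h_0 = 228/97.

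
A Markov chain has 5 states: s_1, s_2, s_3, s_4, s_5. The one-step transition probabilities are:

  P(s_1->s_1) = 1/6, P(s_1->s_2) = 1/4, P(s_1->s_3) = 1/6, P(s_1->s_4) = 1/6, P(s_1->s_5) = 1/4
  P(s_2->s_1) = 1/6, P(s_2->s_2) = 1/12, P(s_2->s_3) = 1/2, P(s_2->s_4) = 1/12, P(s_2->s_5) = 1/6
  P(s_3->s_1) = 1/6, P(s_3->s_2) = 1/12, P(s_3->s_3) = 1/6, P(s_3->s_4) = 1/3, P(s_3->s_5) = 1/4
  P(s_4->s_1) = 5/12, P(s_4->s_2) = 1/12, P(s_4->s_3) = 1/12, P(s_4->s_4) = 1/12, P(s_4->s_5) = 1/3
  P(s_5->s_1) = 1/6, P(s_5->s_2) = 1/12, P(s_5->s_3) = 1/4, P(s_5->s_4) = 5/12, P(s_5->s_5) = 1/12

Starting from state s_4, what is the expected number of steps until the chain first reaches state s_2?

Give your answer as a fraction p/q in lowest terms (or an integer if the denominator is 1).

Answer: 15048/1891

Derivation:
Let h_i = expected steps to first reach s_2 from state i.
Boundary: h_s_2 = 0.
First-step equations for the other states:
  h_s_1 = 1 + 1/6*h_s_1 + 1/4*h_s_2 + 1/6*h_s_3 + 1/6*h_s_4 + 1/4*h_s_5
  h_s_3 = 1 + 1/6*h_s_1 + 1/12*h_s_2 + 1/6*h_s_3 + 1/3*h_s_4 + 1/4*h_s_5
  h_s_4 = 1 + 5/12*h_s_1 + 1/12*h_s_2 + 1/12*h_s_3 + 1/12*h_s_4 + 1/3*h_s_5
  h_s_5 = 1 + 1/6*h_s_1 + 1/12*h_s_2 + 1/4*h_s_3 + 5/12*h_s_4 + 1/12*h_s_5

Substituting h_s_2 = 0 and rearranging gives the linear system (I - Q) h = 1:
  [5/6, -1/6, -1/6, -1/4] . (h_s_1, h_s_3, h_s_4, h_s_5) = 1
  [-1/6, 5/6, -1/3, -1/4] . (h_s_1, h_s_3, h_s_4, h_s_5) = 1
  [-5/12, -1/12, 11/12, -1/3] . (h_s_1, h_s_3, h_s_4, h_s_5) = 1
  [-1/6, -1/4, -5/12, 11/12] . (h_s_1, h_s_3, h_s_4, h_s_5) = 1

Solving yields:
  h_s_1 = 13044/1891
  h_s_3 = 15552/1891
  h_s_4 = 15048/1891
  h_s_5 = 15516/1891

Starting state is s_4, so the expected hitting time is h_s_4 = 15048/1891.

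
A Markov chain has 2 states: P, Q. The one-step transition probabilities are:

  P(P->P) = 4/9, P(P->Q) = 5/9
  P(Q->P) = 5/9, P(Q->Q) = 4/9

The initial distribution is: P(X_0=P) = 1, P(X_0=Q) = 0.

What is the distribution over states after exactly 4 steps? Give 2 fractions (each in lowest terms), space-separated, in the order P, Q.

Propagating the distribution step by step (d_{t+1} = d_t * P):
d_0 = (P=1, Q=0)
  d_1[P] = 1*4/9 + 0*5/9 = 4/9
  d_1[Q] = 1*5/9 + 0*4/9 = 5/9
d_1 = (P=4/9, Q=5/9)
  d_2[P] = 4/9*4/9 + 5/9*5/9 = 41/81
  d_2[Q] = 4/9*5/9 + 5/9*4/9 = 40/81
d_2 = (P=41/81, Q=40/81)
  d_3[P] = 41/81*4/9 + 40/81*5/9 = 364/729
  d_3[Q] = 41/81*5/9 + 40/81*4/9 = 365/729
d_3 = (P=364/729, Q=365/729)
  d_4[P] = 364/729*4/9 + 365/729*5/9 = 3281/6561
  d_4[Q] = 364/729*5/9 + 365/729*4/9 = 3280/6561
d_4 = (P=3281/6561, Q=3280/6561)

Answer: 3281/6561 3280/6561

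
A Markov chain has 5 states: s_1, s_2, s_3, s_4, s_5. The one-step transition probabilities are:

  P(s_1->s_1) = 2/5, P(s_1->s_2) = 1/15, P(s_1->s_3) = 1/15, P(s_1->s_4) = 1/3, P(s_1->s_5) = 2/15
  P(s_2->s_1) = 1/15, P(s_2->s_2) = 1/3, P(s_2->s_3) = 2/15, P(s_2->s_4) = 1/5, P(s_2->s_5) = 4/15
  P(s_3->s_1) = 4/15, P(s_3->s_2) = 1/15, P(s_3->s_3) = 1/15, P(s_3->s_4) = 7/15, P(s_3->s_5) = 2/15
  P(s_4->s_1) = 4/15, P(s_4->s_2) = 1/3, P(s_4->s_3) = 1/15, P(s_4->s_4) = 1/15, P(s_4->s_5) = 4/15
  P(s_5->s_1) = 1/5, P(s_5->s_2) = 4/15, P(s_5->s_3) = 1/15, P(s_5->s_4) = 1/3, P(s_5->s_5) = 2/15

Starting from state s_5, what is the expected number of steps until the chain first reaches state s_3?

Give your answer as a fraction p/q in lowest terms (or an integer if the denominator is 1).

Let h_i = expected steps to first reach s_3 from state i.
Boundary: h_s_3 = 0.
First-step equations for the other states:
  h_s_1 = 1 + 2/5*h_s_1 + 1/15*h_s_2 + 1/15*h_s_3 + 1/3*h_s_4 + 2/15*h_s_5
  h_s_2 = 1 + 1/15*h_s_1 + 1/3*h_s_2 + 2/15*h_s_3 + 1/5*h_s_4 + 4/15*h_s_5
  h_s_4 = 1 + 4/15*h_s_1 + 1/3*h_s_2 + 1/15*h_s_3 + 1/15*h_s_4 + 4/15*h_s_5
  h_s_5 = 1 + 1/5*h_s_1 + 4/15*h_s_2 + 1/15*h_s_3 + 1/3*h_s_4 + 2/15*h_s_5

Substituting h_s_3 = 0 and rearranging gives the linear system (I - Q) h = 1:
  [3/5, -1/15, -1/3, -2/15] . (h_s_1, h_s_2, h_s_4, h_s_5) = 1
  [-1/15, 2/3, -1/5, -4/15] . (h_s_1, h_s_2, h_s_4, h_s_5) = 1
  [-4/15, -1/3, 14/15, -4/15] . (h_s_1, h_s_2, h_s_4, h_s_5) = 1
  [-1/5, -4/15, -1/3, 13/15] . (h_s_1, h_s_2, h_s_4, h_s_5) = 1

Solving yields:
  h_s_1 = 15765/1294
  h_s_2 = 7170/647
  h_s_4 = 15435/1294
  h_s_5 = 7740/647

Starting state is s_5, so the expected hitting time is h_s_5 = 7740/647.

Answer: 7740/647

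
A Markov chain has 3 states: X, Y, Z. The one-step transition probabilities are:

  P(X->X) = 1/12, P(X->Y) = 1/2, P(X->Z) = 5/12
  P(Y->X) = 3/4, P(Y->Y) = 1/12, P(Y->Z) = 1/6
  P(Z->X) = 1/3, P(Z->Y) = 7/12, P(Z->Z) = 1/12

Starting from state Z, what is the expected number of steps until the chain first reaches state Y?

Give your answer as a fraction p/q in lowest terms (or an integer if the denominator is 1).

Answer: 180/101

Derivation:
Let h_i = expected steps to first reach Y from state i.
Boundary: h_Y = 0.
First-step equations for the other states:
  h_X = 1 + 1/12*h_X + 1/2*h_Y + 5/12*h_Z
  h_Z = 1 + 1/3*h_X + 7/12*h_Y + 1/12*h_Z

Substituting h_Y = 0 and rearranging gives the linear system (I - Q) h = 1:
  [11/12, -5/12] . (h_X, h_Z) = 1
  [-1/3, 11/12] . (h_X, h_Z) = 1

Solving yields:
  h_X = 192/101
  h_Z = 180/101

Starting state is Z, so the expected hitting time is h_Z = 180/101.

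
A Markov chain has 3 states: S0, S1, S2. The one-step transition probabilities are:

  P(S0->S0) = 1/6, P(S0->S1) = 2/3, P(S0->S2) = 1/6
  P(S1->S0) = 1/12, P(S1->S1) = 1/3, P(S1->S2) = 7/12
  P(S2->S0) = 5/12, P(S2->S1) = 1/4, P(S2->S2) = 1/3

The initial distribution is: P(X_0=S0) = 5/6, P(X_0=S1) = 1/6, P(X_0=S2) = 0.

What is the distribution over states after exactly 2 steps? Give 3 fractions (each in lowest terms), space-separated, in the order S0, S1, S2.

Propagating the distribution step by step (d_{t+1} = d_t * P):
d_0 = (S0=5/6, S1=1/6, S2=0)
  d_1[S0] = 5/6*1/6 + 1/6*1/12 + 0*5/12 = 11/72
  d_1[S1] = 5/6*2/3 + 1/6*1/3 + 0*1/4 = 11/18
  d_1[S2] = 5/6*1/6 + 1/6*7/12 + 0*1/3 = 17/72
d_1 = (S0=11/72, S1=11/18, S2=17/72)
  d_2[S0] = 11/72*1/6 + 11/18*1/12 + 17/72*5/12 = 151/864
  d_2[S1] = 11/72*2/3 + 11/18*1/3 + 17/72*1/4 = 35/96
  d_2[S2] = 11/72*1/6 + 11/18*7/12 + 17/72*1/3 = 199/432
d_2 = (S0=151/864, S1=35/96, S2=199/432)

Answer: 151/864 35/96 199/432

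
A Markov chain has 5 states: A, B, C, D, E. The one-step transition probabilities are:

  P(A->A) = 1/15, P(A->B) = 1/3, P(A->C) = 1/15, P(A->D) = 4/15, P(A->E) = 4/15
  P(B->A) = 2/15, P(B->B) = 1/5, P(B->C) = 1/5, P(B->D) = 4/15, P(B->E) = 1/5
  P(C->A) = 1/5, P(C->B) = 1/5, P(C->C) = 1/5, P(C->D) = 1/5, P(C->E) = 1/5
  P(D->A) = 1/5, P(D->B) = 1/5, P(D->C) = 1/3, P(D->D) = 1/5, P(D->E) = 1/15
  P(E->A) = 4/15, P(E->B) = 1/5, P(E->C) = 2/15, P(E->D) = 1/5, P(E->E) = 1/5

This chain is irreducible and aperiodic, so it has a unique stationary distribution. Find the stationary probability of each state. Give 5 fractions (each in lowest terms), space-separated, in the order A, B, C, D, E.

The stationary distribution satisfies pi = pi * P, i.e.:
  pi_A = 1/15*pi_A + 2/15*pi_B + 1/5*pi_C + 1/5*pi_D + 4/15*pi_E
  pi_B = 1/3*pi_A + 1/5*pi_B + 1/5*pi_C + 1/5*pi_D + 1/5*pi_E
  pi_C = 1/15*pi_A + 1/5*pi_B + 1/5*pi_C + 1/3*pi_D + 2/15*pi_E
  pi_D = 4/15*pi_A + 4/15*pi_B + 1/5*pi_C + 1/5*pi_D + 1/5*pi_E
  pi_E = 4/15*pi_A + 1/5*pi_B + 1/5*pi_C + 1/15*pi_D + 1/5*pi_E
with normalization: pi_A + pi_B + pi_C + pi_D + pi_E = 1.

Using the first 4 balance equations plus normalization, the linear system A*pi = b is:
  [-14/15, 2/15, 1/5, 1/5, 4/15] . pi = 0
  [1/3, -4/5, 1/5, 1/5, 1/5] . pi = 0
  [1/15, 1/5, -4/5, 1/3, 2/15] . pi = 0
  [4/15, 4/15, 1/5, -4/5, 1/5] . pi = 0
  [1, 1, 1, 1, 1] . pi = 1

Solving yields:
  pi_A = 10029/57634
  pi_B = 6432/28817
  pi_C = 11233/57634
  pi_D = 13053/57634
  pi_E = 10455/57634

Verification (pi * P):
  10029/57634*1/15 + 6432/28817*2/15 + 11233/57634*1/5 + 13053/57634*1/5 + 10455/57634*4/15 = 10029/57634 = pi_A  (ok)
  10029/57634*1/3 + 6432/28817*1/5 + 11233/57634*1/5 + 13053/57634*1/5 + 10455/57634*1/5 = 6432/28817 = pi_B  (ok)
  10029/57634*1/15 + 6432/28817*1/5 + 11233/57634*1/5 + 13053/57634*1/3 + 10455/57634*2/15 = 11233/57634 = pi_C  (ok)
  10029/57634*4/15 + 6432/28817*4/15 + 11233/57634*1/5 + 13053/57634*1/5 + 10455/57634*1/5 = 13053/57634 = pi_D  (ok)
  10029/57634*4/15 + 6432/28817*1/5 + 11233/57634*1/5 + 13053/57634*1/15 + 10455/57634*1/5 = 10455/57634 = pi_E  (ok)

Answer: 10029/57634 6432/28817 11233/57634 13053/57634 10455/57634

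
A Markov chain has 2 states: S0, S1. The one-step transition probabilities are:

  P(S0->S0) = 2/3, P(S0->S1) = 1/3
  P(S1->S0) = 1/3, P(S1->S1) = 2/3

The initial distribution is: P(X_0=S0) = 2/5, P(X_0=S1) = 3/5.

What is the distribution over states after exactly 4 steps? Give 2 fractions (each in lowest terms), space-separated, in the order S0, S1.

Answer: 202/405 203/405

Derivation:
Propagating the distribution step by step (d_{t+1} = d_t * P):
d_0 = (S0=2/5, S1=3/5)
  d_1[S0] = 2/5*2/3 + 3/5*1/3 = 7/15
  d_1[S1] = 2/5*1/3 + 3/5*2/3 = 8/15
d_1 = (S0=7/15, S1=8/15)
  d_2[S0] = 7/15*2/3 + 8/15*1/3 = 22/45
  d_2[S1] = 7/15*1/3 + 8/15*2/3 = 23/45
d_2 = (S0=22/45, S1=23/45)
  d_3[S0] = 22/45*2/3 + 23/45*1/3 = 67/135
  d_3[S1] = 22/45*1/3 + 23/45*2/3 = 68/135
d_3 = (S0=67/135, S1=68/135)
  d_4[S0] = 67/135*2/3 + 68/135*1/3 = 202/405
  d_4[S1] = 67/135*1/3 + 68/135*2/3 = 203/405
d_4 = (S0=202/405, S1=203/405)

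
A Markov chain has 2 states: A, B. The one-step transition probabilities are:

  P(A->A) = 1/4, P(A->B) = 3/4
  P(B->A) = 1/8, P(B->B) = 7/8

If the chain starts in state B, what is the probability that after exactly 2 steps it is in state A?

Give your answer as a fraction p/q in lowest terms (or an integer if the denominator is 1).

Answer: 9/64

Derivation:
Computing P^2 by repeated multiplication:
P^1 =
  A: [1/4, 3/4]
  B: [1/8, 7/8]
P^2 =
  A: [5/32, 27/32]
  B: [9/64, 55/64]

(P^2)[B -> A] = 9/64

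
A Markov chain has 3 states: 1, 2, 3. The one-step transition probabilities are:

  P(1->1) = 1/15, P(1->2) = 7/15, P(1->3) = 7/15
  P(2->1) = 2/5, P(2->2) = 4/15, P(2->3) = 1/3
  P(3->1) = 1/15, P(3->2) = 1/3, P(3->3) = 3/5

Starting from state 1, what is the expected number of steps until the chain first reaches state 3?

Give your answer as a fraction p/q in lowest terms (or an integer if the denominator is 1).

Answer: 135/56

Derivation:
Let h_i = expected steps to first reach 3 from state i.
Boundary: h_3 = 0.
First-step equations for the other states:
  h_1 = 1 + 1/15*h_1 + 7/15*h_2 + 7/15*h_3
  h_2 = 1 + 2/5*h_1 + 4/15*h_2 + 1/3*h_3

Substituting h_3 = 0 and rearranging gives the linear system (I - Q) h = 1:
  [14/15, -7/15] . (h_1, h_2) = 1
  [-2/5, 11/15] . (h_1, h_2) = 1

Solving yields:
  h_1 = 135/56
  h_2 = 75/28

Starting state is 1, so the expected hitting time is h_1 = 135/56.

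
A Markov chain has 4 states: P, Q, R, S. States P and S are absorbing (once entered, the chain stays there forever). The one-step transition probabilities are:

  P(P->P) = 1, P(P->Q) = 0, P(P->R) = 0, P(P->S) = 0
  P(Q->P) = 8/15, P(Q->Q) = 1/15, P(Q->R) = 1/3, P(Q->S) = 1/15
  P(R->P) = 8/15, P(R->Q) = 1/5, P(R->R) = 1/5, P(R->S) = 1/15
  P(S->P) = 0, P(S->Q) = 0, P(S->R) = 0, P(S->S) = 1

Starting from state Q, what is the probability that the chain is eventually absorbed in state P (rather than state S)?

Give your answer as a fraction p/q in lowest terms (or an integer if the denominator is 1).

Answer: 8/9

Derivation:
Let a_i = P(absorbed in P | start in state i).
Boundary conditions: a_P = 1, a_S = 0.
For each transient state i, a_i = sum_j P(i->j) * a_j:
  a_Q = 8/15*a_P + 1/15*a_Q + 1/3*a_R + 1/15*a_S
  a_R = 8/15*a_P + 1/5*a_Q + 1/5*a_R + 1/15*a_S

Substituting a_P = 1 and a_S = 0, rearrange to (I - Q) a = r where r[i] = P(i -> P):
  [14/15, -1/3] . (a_Q, a_R) = 8/15
  [-1/5, 4/5] . (a_Q, a_R) = 8/15

Solving yields:
  a_Q = 8/9
  a_R = 8/9

Starting state is Q, so the absorption probability is a_Q = 8/9.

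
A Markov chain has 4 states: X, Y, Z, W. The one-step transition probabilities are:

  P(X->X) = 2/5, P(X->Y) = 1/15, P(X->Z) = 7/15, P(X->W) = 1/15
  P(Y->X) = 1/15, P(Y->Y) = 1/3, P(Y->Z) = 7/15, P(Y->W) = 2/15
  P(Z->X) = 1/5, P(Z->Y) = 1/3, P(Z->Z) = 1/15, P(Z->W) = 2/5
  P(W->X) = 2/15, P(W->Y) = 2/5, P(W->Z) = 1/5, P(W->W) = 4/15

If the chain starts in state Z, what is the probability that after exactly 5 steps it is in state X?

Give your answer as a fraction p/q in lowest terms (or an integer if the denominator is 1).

Answer: 5488/30375

Derivation:
Computing P^5 by repeated multiplication:
P^1 =
  X: [2/5, 1/15, 7/15, 1/15]
  Y: [1/15, 1/3, 7/15, 2/15]
  Z: [1/5, 1/3, 1/15, 2/5]
  W: [2/15, 2/5, 1/5, 4/15]
P^2 =
  X: [4/15, 52/225, 59/225, 6/25]
  Y: [4/25, 73/225, 11/45, 61/225]
  Z: [38/225, 23/75, 1/3, 43/225]
  W: [7/45, 71/225, 71/225, 16/75]
P^3 =
  X: [697/3375, 313/1125, 67/225, 734/3375]
  Y: [64/375, 1042/3375, 1001/3375, 28/125]
  Z: [608/3375, 1016/3375, 953/3375, 266/1125]
  W: [118/675, 1033/3375, 319/1125, 53/225]
P^4 =
  X: [9604/50625, 14821/50625, 14659/50625, 3847/16875]
  Y: [9013/50625, 1703/5625, 973/3375, 2338/10125]
  Z: [9119/50625, 15241/50625, 109/375, 154/675]
  W: [9034/50625, 3062/10125, 4901/16875, 11578/50625]
P^5 =
  X: [139504/759375, 362/1215, 24473/84375, 57788/253125]
  Y: [27314/151875, 228763/759375, 44009/151875, 19333/84375]
  Z: [5488/30375, 228199/759375, 14659/50625, 174091/759375]
  W: [45593/253125, 76189/253125, 43969/151875, 174184/759375]

(P^5)[Z -> X] = 5488/30375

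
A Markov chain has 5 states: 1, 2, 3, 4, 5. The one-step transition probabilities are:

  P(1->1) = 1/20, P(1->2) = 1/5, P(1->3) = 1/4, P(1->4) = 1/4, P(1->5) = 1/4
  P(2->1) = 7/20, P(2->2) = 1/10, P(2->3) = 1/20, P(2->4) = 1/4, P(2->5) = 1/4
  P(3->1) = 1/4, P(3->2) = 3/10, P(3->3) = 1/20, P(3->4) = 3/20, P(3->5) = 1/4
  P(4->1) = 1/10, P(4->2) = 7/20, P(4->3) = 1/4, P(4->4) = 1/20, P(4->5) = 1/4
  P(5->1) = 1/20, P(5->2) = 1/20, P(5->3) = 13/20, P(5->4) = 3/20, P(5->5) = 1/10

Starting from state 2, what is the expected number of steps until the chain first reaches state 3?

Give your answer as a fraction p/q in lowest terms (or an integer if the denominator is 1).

Let h_i = expected steps to first reach 3 from state i.
Boundary: h_3 = 0.
First-step equations for the other states:
  h_1 = 1 + 1/20*h_1 + 1/5*h_2 + 1/4*h_3 + 1/4*h_4 + 1/4*h_5
  h_2 = 1 + 7/20*h_1 + 1/10*h_2 + 1/20*h_3 + 1/4*h_4 + 1/4*h_5
  h_4 = 1 + 1/10*h_1 + 7/20*h_2 + 1/4*h_3 + 1/20*h_4 + 1/4*h_5
  h_5 = 1 + 1/20*h_1 + 1/20*h_2 + 13/20*h_3 + 3/20*h_4 + 1/10*h_5

Substituting h_3 = 0 and rearranging gives the linear system (I - Q) h = 1:
  [19/20, -1/5, -1/4, -1/4] . (h_1, h_2, h_4, h_5) = 1
  [-7/20, 9/10, -1/4, -1/4] . (h_1, h_2, h_4, h_5) = 1
  [-1/10, -7/20, 19/20, -1/4] . (h_1, h_2, h_4, h_5) = 1
  [-1/20, -1/20, -3/20, 9/10] . (h_1, h_2, h_4, h_5) = 1

Solving yields:
  h_1 = 20240/6099
  h_2 = 23920/6099
  h_4 = 6900/2033
  h_5 = 12680/6099

Starting state is 2, so the expected hitting time is h_2 = 23920/6099.

Answer: 23920/6099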